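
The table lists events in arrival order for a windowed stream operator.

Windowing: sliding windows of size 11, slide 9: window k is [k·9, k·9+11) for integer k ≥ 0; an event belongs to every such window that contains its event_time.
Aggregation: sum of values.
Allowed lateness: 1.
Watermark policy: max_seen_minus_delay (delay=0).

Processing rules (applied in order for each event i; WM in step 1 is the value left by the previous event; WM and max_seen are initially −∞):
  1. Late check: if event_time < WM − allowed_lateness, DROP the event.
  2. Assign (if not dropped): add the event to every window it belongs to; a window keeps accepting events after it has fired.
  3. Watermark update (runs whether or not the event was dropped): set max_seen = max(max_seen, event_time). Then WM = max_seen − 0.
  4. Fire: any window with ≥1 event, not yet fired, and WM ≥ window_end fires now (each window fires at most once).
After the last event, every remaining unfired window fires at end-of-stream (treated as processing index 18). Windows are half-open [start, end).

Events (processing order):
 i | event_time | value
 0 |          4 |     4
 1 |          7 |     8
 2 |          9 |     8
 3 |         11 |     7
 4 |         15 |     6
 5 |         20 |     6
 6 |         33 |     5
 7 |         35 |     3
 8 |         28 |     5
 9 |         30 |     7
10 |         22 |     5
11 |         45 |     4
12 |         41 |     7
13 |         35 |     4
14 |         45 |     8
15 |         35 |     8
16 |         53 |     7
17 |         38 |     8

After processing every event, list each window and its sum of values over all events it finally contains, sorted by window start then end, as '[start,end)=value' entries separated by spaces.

i=0 t=4 v=4: → [0,11); WM=4
i=1 t=7 v=8: → [0,11); WM=7
i=2 t=9 v=8: → [9,20),[0,11); WM=9
i=3 t=11 v=7: → [9,20); WM=11; [0,11) fires=20
i=4 t=15 v=6: → [9,20); WM=15
i=5 t=20 v=6: → [18,29); WM=20; [9,20) fires=21
i=6 t=33 v=5: → [27,38); WM=33; [18,29) fires=6
i=7 t=35 v=3: → [27,38); WM=35
i=8 t=28 v=5: DROP (t<35-1); WM=35
i=9 t=30 v=7: DROP (t<35-1); WM=35
i=10 t=22 v=5: DROP (t<35-1); WM=35
i=11 t=45 v=4: → [45,56),[36,47); WM=45; [27,38) fires=8
i=12 t=41 v=7: DROP (t<45-1); WM=45
i=13 t=35 v=4: DROP (t<45-1); WM=45
i=14 t=45 v=8: → [45,56),[36,47); WM=45
i=15 t=35 v=8: DROP (t<45-1); WM=45
i=16 t=53 v=7: → [45,56); WM=53; [36,47) fires=12
i=17 t=38 v=8: DROP (t<53-1); WM=53

[0,11)=20 [9,20)=21 [18,29)=6 [27,38)=8 [36,47)=12 [45,56)=19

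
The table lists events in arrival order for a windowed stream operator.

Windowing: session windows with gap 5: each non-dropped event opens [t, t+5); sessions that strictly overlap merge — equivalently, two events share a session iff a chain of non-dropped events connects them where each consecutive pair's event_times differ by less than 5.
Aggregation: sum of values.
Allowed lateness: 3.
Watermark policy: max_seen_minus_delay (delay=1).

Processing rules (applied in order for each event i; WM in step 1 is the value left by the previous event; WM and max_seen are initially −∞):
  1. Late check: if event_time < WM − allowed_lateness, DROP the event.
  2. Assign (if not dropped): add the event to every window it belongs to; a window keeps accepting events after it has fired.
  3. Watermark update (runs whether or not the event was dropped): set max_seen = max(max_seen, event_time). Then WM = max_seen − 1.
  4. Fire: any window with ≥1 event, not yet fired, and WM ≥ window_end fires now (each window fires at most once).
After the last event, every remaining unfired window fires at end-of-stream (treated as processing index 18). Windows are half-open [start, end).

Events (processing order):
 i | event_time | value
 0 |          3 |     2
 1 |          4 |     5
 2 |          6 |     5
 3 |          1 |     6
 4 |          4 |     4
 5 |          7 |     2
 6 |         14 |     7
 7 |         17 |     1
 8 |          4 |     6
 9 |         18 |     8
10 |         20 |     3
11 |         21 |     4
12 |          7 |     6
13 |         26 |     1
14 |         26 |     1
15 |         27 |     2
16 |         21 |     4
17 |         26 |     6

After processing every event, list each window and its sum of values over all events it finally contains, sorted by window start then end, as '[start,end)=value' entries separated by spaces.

i=0 t=3 v=2: → [3,8); WM=2
i=1 t=4 v=5: → [3,9); WM=3
i=2 t=6 v=5: → [3,11); WM=5
i=3 t=1 v=6: DROP (t<5-3); WM=5
i=4 t=4 v=4: → [3,11); WM=5
i=5 t=7 v=2: → [3,12); WM=6
i=6 t=14 v=7: → [14,19); WM=13
i=7 t=17 v=1: → [14,22); WM=16
i=8 t=4 v=6: DROP (t<16-3); WM=16
i=9 t=18 v=8: → [14,23); WM=17
i=10 t=20 v=3: → [14,25); WM=19
i=11 t=21 v=4: → [14,26); WM=20
i=12 t=7 v=6: DROP (t<20-3); WM=20
i=13 t=26 v=1: → [26,31); WM=25
i=14 t=26 v=1: → [26,31); WM=25
i=15 t=27 v=2: → [26,32); WM=26
i=16 t=21 v=4: DROP (t<26-3); WM=26
i=17 t=26 v=6: → [26,32); WM=26

[3,12)=18 [14,26)=23 [26,32)=10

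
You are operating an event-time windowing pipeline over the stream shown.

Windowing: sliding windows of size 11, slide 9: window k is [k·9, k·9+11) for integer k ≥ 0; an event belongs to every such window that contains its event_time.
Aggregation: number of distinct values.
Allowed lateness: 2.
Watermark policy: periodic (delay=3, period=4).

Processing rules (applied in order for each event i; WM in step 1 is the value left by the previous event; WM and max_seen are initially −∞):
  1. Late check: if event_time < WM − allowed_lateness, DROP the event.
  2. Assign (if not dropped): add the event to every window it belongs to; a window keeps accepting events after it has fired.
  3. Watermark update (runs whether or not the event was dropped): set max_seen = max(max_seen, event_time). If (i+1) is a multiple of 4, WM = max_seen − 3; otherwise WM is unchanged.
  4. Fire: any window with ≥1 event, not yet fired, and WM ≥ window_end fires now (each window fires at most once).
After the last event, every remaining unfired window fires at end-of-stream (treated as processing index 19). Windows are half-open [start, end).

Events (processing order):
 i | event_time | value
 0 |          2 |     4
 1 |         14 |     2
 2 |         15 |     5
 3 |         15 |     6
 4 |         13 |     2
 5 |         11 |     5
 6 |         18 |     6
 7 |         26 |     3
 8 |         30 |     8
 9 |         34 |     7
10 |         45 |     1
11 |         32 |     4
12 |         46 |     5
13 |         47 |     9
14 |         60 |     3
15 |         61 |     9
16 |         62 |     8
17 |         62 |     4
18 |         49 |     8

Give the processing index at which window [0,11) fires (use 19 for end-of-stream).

i=0 t=2 v=4: → [0,11); WM=−∞
i=1 t=14 v=2: → [9,20); WM=−∞
i=2 t=15 v=5: → [9,20); WM=−∞
i=3 t=15 v=6: → [9,20); WM=12; [0,11) fires=1
i=4 t=13 v=2: → [9,20); WM=12
i=5 t=11 v=5: → [9,20); WM=12
i=6 t=18 v=6: → [18,29),[9,20); WM=12
i=7 t=26 v=3: → [18,29); WM=23; [9,20) fires=3
i=8 t=30 v=8: → [27,38); WM=23
i=9 t=34 v=7: → [27,38); WM=23
i=10 t=45 v=1: → [45,56),[36,47); WM=23
i=11 t=32 v=4: → [27,38); WM=42; [18,29) fires=2 [27,38) fires=3
i=12 t=46 v=5: → [45,56),[36,47); WM=42
i=13 t=47 v=9: → [45,56); WM=42
i=14 t=60 v=3: → [54,65); WM=42
i=15 t=61 v=9: → [54,65); WM=58; [36,47) fires=2 [45,56) fires=3
i=16 t=62 v=8: → [54,65); WM=58
i=17 t=62 v=4: → [54,65); WM=58
i=18 t=49 v=8: DROP (t<58-2); WM=58

3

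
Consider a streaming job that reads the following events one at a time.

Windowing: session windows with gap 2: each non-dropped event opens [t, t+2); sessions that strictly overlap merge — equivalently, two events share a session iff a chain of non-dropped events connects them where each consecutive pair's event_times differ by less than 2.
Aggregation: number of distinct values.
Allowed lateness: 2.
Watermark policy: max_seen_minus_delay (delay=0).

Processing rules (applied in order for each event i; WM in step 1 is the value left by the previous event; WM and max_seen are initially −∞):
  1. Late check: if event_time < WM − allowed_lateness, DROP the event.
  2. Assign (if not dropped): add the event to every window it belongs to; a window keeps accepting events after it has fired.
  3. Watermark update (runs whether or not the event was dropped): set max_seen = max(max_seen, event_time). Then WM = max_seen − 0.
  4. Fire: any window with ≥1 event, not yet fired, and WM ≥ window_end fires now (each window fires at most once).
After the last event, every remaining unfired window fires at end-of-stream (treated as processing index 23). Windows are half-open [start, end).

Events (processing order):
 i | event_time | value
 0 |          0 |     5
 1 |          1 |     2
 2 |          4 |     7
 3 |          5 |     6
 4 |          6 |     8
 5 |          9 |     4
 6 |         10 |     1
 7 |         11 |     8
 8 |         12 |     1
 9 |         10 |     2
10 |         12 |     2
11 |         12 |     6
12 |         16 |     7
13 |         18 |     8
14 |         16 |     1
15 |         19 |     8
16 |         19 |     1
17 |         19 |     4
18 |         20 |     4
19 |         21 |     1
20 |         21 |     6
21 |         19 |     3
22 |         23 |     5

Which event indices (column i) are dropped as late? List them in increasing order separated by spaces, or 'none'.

i=0 t=0 v=5: → [0,2); WM=0
i=1 t=1 v=2: → [0,3); WM=1
i=2 t=4 v=7: → [4,6); WM=4
i=3 t=5 v=6: → [4,7); WM=5
i=4 t=6 v=8: → [4,8); WM=6
i=5 t=9 v=4: → [9,11); WM=9
i=6 t=10 v=1: → [9,12); WM=10
i=7 t=11 v=8: → [9,13); WM=11
i=8 t=12 v=1: → [9,14); WM=12
i=9 t=10 v=2: → [9,14); WM=12
i=10 t=12 v=2: → [9,14); WM=12
i=11 t=12 v=6: → [9,14); WM=12
i=12 t=16 v=7: → [16,18); WM=16
i=13 t=18 v=8: → [18,20); WM=18
i=14 t=16 v=1: → [16,18); WM=18
i=15 t=19 v=8: → [18,21); WM=19
i=16 t=19 v=1: → [18,21); WM=19
i=17 t=19 v=4: → [18,21); WM=19
i=18 t=20 v=4: → [18,22); WM=20
i=19 t=21 v=1: → [18,23); WM=21
i=20 t=21 v=6: → [18,23); WM=21
i=21 t=19 v=3: → [18,23); WM=21
i=22 t=23 v=5: → [23,25); WM=23

none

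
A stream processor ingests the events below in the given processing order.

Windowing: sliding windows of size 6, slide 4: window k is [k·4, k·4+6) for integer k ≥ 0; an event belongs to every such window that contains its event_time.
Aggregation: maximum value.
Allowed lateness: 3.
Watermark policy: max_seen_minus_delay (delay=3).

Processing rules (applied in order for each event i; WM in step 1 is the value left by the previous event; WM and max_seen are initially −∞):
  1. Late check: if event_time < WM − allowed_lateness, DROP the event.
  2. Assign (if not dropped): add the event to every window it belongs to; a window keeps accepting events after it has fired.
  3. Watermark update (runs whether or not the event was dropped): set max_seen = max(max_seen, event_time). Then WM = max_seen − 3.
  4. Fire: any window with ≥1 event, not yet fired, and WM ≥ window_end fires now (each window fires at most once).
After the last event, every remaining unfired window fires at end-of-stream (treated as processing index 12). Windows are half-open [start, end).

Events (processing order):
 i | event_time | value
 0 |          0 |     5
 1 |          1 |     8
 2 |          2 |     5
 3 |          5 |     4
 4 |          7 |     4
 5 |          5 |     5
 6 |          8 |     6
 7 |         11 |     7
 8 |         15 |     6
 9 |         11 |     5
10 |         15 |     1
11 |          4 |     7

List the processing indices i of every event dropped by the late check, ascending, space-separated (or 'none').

11

i=0 t=0 v=5: → [0,6); WM=-3
i=1 t=1 v=8: → [0,6); WM=-2
i=2 t=2 v=5: → [0,6); WM=-1
i=3 t=5 v=4: → [4,10),[0,6); WM=2
i=4 t=7 v=4: → [4,10); WM=4
i=5 t=5 v=5: → [4,10),[0,6); WM=4
i=6 t=8 v=6: → [8,14),[4,10); WM=5
i=7 t=11 v=7: → [8,14); WM=8; [0,6) fires=8
i=8 t=15 v=6: → [12,18); WM=12; [4,10) fires=6
i=9 t=11 v=5: → [8,14); WM=12
i=10 t=15 v=1: → [12,18); WM=12
i=11 t=4 v=7: DROP (t<12-3); WM=12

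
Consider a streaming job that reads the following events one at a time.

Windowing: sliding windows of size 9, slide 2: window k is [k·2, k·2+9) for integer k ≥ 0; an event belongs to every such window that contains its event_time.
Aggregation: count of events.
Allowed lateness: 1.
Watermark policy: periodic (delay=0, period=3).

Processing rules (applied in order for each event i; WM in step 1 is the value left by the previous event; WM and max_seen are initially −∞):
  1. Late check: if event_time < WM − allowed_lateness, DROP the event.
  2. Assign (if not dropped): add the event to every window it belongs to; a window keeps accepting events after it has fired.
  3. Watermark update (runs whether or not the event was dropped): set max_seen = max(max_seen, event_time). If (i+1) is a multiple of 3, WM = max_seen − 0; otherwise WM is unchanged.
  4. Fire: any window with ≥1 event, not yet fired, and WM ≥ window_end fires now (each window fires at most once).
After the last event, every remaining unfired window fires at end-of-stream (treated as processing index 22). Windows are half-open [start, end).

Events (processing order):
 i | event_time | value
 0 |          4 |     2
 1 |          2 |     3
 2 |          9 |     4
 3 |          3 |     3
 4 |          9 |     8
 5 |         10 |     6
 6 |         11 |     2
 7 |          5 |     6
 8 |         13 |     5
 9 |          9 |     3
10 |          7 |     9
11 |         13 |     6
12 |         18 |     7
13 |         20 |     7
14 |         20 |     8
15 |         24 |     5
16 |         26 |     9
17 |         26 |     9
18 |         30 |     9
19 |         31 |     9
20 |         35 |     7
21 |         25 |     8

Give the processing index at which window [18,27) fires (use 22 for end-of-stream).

20

i=0 t=4 v=2: → [4,13),[2,11),[0,9); WM=−∞
i=1 t=2 v=3: → [2,11),[0,9); WM=−∞
i=2 t=9 v=4: → [8,17),[6,15),[4,13),[2,11); WM=9; [0,9) fires=2
i=3 t=3 v=3: DROP (t<9-1); WM=9
i=4 t=9 v=8: → [8,17),[6,15),[4,13),[2,11); WM=9
i=5 t=10 v=6: → [10,19),[8,17),[6,15),[4,13),[2,11); WM=10
i=6 t=11 v=2: → [10,19),[8,17),[6,15),[4,13); WM=10
i=7 t=5 v=6: DROP (t<10-1); WM=10
i=8 t=13 v=5: → [12,21),[10,19),[8,17),[6,15); WM=13; [2,11) fires=5 [4,13) fires=5
i=9 t=9 v=3: DROP (t<13-1); WM=13
i=10 t=7 v=9: DROP (t<13-1); WM=13
i=11 t=13 v=6: → [12,21),[10,19),[8,17),[6,15); WM=13
i=12 t=18 v=7: → [18,27),[16,25),[14,23),[12,21),[10,19); WM=13
i=13 t=20 v=7: → [20,29),[18,27),[16,25),[14,23),[12,21); WM=13
i=14 t=20 v=8: → [20,29),[18,27),[16,25),[14,23),[12,21); WM=20; [6,15) fires=6 [8,17) fires=6 [10,19) fires=5
i=15 t=24 v=5: → [24,33),[22,31),[20,29),[18,27),[16,25); WM=20
i=16 t=26 v=9: → [26,35),[24,33),[22,31),[20,29),[18,27); WM=20
i=17 t=26 v=9: → [26,35),[24,33),[22,31),[20,29),[18,27); WM=26; [12,21) fires=5 [14,23) fires=3 [16,25) fires=4
i=18 t=30 v=9: → [30,39),[28,37),[26,35),[24,33),[22,31); WM=26
i=19 t=31 v=9: → [30,39),[28,37),[26,35),[24,33); WM=26
i=20 t=35 v=7: → [34,43),[32,41),[30,39),[28,37); WM=35; [18,27) fires=6 [20,29) fires=5 [22,31) fires=4 [24,33) fires=5 [26,35) fires=4
i=21 t=25 v=8: DROP (t<35-1); WM=35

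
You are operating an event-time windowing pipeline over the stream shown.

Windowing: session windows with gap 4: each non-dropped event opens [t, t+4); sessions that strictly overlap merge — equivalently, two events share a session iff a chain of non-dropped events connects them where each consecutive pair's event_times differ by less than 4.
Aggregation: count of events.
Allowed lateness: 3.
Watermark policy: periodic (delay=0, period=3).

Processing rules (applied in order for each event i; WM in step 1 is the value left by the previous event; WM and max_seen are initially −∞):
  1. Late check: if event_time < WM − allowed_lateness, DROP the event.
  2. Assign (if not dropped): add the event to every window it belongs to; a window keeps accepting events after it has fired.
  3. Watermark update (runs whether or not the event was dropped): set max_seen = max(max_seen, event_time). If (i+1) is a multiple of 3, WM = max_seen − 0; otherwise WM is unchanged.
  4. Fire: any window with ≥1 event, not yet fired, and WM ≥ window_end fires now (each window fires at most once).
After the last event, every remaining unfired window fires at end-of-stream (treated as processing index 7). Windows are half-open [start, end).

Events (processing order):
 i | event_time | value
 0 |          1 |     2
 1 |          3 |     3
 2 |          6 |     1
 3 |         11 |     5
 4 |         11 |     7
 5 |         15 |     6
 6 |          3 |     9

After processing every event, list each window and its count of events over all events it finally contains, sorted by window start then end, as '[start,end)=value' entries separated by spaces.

i=0 t=1 v=2: → [1,5); WM=−∞
i=1 t=3 v=3: → [1,7); WM=−∞
i=2 t=6 v=1: → [1,10); WM=6
i=3 t=11 v=5: → [11,15); WM=6
i=4 t=11 v=7: → [11,15); WM=6
i=5 t=15 v=6: → [15,19); WM=15
i=6 t=3 v=9: DROP (t<15-3); WM=15

[1,10)=3 [11,15)=2 [15,19)=1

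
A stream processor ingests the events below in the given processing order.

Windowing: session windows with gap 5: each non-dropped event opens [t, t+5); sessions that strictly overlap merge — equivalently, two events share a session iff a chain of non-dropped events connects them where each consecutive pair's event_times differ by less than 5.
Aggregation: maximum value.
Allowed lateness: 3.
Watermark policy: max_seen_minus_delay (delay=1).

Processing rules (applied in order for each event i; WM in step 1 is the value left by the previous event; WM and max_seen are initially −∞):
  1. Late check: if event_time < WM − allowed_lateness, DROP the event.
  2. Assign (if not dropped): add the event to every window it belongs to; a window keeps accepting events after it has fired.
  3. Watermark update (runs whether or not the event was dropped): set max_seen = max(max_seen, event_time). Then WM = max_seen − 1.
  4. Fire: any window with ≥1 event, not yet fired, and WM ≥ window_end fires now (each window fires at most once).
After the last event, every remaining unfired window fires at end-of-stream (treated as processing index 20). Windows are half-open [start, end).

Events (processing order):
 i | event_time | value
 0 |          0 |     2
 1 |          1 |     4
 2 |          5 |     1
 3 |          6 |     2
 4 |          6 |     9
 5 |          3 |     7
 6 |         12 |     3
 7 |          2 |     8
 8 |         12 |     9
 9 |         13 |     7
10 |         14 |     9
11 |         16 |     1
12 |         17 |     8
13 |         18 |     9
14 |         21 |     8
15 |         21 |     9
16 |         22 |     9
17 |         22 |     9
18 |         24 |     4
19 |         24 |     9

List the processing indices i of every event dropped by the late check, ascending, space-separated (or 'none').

i=0 t=0 v=2: → [0,5); WM=-1
i=1 t=1 v=4: → [0,6); WM=0
i=2 t=5 v=1: → [0,10); WM=4
i=3 t=6 v=2: → [0,11); WM=5
i=4 t=6 v=9: → [0,11); WM=5
i=5 t=3 v=7: → [0,11); WM=5
i=6 t=12 v=3: → [12,17); WM=11
i=7 t=2 v=8: DROP (t<11-3); WM=11
i=8 t=12 v=9: → [12,17); WM=11
i=9 t=13 v=7: → [12,18); WM=12
i=10 t=14 v=9: → [12,19); WM=13
i=11 t=16 v=1: → [12,21); WM=15
i=12 t=17 v=8: → [12,22); WM=16
i=13 t=18 v=9: → [12,23); WM=17
i=14 t=21 v=8: → [12,26); WM=20
i=15 t=21 v=9: → [12,26); WM=20
i=16 t=22 v=9: → [12,27); WM=21
i=17 t=22 v=9: → [12,27); WM=21
i=18 t=24 v=4: → [12,29); WM=23
i=19 t=24 v=9: → [12,29); WM=23

7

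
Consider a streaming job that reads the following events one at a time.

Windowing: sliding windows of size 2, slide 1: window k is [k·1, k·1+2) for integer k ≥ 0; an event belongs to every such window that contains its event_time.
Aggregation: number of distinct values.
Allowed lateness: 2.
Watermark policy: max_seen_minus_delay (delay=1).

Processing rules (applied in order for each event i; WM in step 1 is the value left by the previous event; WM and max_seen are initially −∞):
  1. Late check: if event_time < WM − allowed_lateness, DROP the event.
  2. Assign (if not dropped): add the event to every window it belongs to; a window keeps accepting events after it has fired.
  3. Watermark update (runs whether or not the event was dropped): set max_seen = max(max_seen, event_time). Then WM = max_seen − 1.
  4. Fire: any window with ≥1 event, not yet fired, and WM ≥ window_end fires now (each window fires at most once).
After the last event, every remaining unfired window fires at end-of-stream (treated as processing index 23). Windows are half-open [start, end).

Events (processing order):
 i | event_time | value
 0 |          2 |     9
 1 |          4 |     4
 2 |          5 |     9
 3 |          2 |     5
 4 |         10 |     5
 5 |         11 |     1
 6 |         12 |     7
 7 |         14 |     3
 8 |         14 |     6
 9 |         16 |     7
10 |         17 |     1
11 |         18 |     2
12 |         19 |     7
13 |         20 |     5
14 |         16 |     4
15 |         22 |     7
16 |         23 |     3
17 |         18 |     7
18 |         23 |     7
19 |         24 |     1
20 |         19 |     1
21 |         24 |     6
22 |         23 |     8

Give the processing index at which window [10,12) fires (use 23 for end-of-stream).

i=0 t=2 v=9: → [2,4),[1,3); WM=1
i=1 t=4 v=4: → [4,6),[3,5); WM=3; [1,3) fires=1
i=2 t=5 v=9: → [5,7),[4,6); WM=4; [2,4) fires=1
i=3 t=2 v=5: → [2,4),[1,3); WM=4
i=4 t=10 v=5: → [10,12),[9,11); WM=9; [3,5) fires=1 [4,6) fires=2 [5,7) fires=1
i=5 t=11 v=1: → [11,13),[10,12); WM=10
i=6 t=12 v=7: → [12,14),[11,13); WM=11; [9,11) fires=1
i=7 t=14 v=3: → [14,16),[13,15); WM=13; [10,12) fires=2 [11,13) fires=2
i=8 t=14 v=6: → [14,16),[13,15); WM=13
i=9 t=16 v=7: → [16,18),[15,17); WM=15; [12,14) fires=1 [13,15) fires=2
i=10 t=17 v=1: → [17,19),[16,18); WM=16; [14,16) fires=2
i=11 t=18 v=2: → [18,20),[17,19); WM=17; [15,17) fires=1
i=12 t=19 v=7: → [19,21),[18,20); WM=18; [16,18) fires=2
i=13 t=20 v=5: → [20,22),[19,21); WM=19; [17,19) fires=2
i=14 t=16 v=4: DROP (t<19-2); WM=19
i=15 t=22 v=7: → [22,24),[21,23); WM=21; [18,20) fires=2 [19,21) fires=2
i=16 t=23 v=3: → [23,25),[22,24); WM=22; [20,22) fires=1
i=17 t=18 v=7: DROP (t<22-2); WM=22
i=18 t=23 v=7: → [23,25),[22,24); WM=22
i=19 t=24 v=1: → [24,26),[23,25); WM=23; [21,23) fires=1
i=20 t=19 v=1: DROP (t<23-2); WM=23
i=21 t=24 v=6: → [24,26),[23,25); WM=23
i=22 t=23 v=8: → [23,25),[22,24); WM=23

7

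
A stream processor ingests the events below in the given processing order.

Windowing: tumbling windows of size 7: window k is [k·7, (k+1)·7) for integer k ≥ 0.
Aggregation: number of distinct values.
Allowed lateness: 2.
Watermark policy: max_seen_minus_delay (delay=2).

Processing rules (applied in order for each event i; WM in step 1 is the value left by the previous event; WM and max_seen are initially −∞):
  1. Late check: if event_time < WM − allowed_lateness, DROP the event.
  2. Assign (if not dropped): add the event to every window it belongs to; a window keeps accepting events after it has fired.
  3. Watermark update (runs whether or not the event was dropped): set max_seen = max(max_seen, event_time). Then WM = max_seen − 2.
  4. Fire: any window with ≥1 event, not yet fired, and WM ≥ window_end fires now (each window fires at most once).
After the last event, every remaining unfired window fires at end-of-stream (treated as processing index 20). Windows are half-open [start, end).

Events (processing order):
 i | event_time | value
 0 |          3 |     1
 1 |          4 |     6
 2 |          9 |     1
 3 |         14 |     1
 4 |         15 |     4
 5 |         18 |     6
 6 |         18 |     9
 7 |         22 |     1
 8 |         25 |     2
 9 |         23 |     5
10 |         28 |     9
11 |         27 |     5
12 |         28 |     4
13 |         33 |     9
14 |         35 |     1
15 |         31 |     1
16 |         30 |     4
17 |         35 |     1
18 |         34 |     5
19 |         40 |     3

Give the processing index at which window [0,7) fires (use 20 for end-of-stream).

i=0 t=3 v=1: → [0,7); WM=1
i=1 t=4 v=6: → [0,7); WM=2
i=2 t=9 v=1: → [7,14); WM=7; [0,7) fires=2
i=3 t=14 v=1: → [14,21); WM=12
i=4 t=15 v=4: → [14,21); WM=13
i=5 t=18 v=6: → [14,21); WM=16; [7,14) fires=1
i=6 t=18 v=9: → [14,21); WM=16
i=7 t=22 v=1: → [21,28); WM=20
i=8 t=25 v=2: → [21,28); WM=23; [14,21) fires=4
i=9 t=23 v=5: → [21,28); WM=23
i=10 t=28 v=9: → [28,35); WM=26
i=11 t=27 v=5: → [21,28); WM=26
i=12 t=28 v=4: → [28,35); WM=26
i=13 t=33 v=9: → [28,35); WM=31; [21,28) fires=3
i=14 t=35 v=1: → [35,42); WM=33
i=15 t=31 v=1: → [28,35); WM=33
i=16 t=30 v=4: DROP (t<33-2); WM=33
i=17 t=35 v=1: → [35,42); WM=33
i=18 t=34 v=5: → [28,35); WM=33
i=19 t=40 v=3: → [35,42); WM=38; [28,35) fires=4

2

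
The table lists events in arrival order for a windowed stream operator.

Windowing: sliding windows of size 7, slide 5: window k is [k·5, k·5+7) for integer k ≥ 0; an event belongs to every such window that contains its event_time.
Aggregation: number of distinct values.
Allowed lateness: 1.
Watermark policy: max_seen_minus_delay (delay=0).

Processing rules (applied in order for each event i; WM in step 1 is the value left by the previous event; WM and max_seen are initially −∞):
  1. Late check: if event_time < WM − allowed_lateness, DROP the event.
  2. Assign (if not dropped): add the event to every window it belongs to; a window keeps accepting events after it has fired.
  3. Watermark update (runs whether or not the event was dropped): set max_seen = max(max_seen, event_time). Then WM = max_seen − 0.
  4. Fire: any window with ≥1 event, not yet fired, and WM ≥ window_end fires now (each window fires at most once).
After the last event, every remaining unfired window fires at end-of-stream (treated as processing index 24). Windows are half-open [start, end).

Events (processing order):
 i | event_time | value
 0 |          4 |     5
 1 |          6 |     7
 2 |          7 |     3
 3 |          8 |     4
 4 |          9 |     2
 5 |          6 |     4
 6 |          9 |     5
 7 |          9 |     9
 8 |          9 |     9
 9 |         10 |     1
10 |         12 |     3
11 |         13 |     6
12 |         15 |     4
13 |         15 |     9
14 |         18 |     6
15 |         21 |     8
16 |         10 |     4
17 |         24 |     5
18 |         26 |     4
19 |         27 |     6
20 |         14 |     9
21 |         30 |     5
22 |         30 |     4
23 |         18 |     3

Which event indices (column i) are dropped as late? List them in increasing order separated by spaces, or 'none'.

i=0 t=4 v=5: → [0,7); WM=4
i=1 t=6 v=7: → [5,12),[0,7); WM=6
i=2 t=7 v=3: → [5,12); WM=7; [0,7) fires=2
i=3 t=8 v=4: → [5,12); WM=8
i=4 t=9 v=2: → [5,12); WM=9
i=5 t=6 v=4: DROP (t<9-1); WM=9
i=6 t=9 v=5: → [5,12); WM=9
i=7 t=9 v=9: → [5,12); WM=9
i=8 t=9 v=9: → [5,12); WM=9
i=9 t=10 v=1: → [10,17),[5,12); WM=10
i=10 t=12 v=3: → [10,17); WM=12; [5,12) fires=7
i=11 t=13 v=6: → [10,17); WM=13
i=12 t=15 v=4: → [15,22),[10,17); WM=15
i=13 t=15 v=9: → [15,22),[10,17); WM=15
i=14 t=18 v=6: → [15,22); WM=18; [10,17) fires=5
i=15 t=21 v=8: → [20,27),[15,22); WM=21
i=16 t=10 v=4: DROP (t<21-1); WM=21
i=17 t=24 v=5: → [20,27); WM=24; [15,22) fires=4
i=18 t=26 v=4: → [25,32),[20,27); WM=26
i=19 t=27 v=6: → [25,32); WM=27; [20,27) fires=3
i=20 t=14 v=9: DROP (t<27-1); WM=27
i=21 t=30 v=5: → [30,37),[25,32); WM=30
i=22 t=30 v=4: → [30,37),[25,32); WM=30
i=23 t=18 v=3: DROP (t<30-1); WM=30

5 16 20 23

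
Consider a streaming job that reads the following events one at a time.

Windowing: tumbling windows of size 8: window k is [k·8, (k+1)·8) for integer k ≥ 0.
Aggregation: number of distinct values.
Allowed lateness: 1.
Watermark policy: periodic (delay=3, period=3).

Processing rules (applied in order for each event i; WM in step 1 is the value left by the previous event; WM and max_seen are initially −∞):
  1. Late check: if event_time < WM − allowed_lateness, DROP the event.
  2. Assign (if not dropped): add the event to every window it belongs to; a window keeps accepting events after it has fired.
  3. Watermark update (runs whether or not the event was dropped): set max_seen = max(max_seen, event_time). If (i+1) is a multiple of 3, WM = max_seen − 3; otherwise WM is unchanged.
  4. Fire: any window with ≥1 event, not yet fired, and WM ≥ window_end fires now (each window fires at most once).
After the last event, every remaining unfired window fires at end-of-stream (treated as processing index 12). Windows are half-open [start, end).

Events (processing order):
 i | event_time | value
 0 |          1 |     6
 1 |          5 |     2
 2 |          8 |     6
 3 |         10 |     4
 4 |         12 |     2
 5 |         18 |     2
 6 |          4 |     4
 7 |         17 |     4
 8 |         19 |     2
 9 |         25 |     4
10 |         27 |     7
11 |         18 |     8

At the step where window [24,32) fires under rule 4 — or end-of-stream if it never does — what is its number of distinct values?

2

i=0 t=1 v=6: → [0,8); WM=−∞
i=1 t=5 v=2: → [0,8); WM=−∞
i=2 t=8 v=6: → [8,16); WM=5
i=3 t=10 v=4: → [8,16); WM=5
i=4 t=12 v=2: → [8,16); WM=5
i=5 t=18 v=2: → [16,24); WM=15; [0,8) fires=2
i=6 t=4 v=4: DROP (t<15-1); WM=15
i=7 t=17 v=4: → [16,24); WM=15
i=8 t=19 v=2: → [16,24); WM=16; [8,16) fires=3
i=9 t=25 v=4: → [24,32); WM=16
i=10 t=27 v=7: → [24,32); WM=16
i=11 t=18 v=8: → [16,24); WM=24; [16,24) fires=3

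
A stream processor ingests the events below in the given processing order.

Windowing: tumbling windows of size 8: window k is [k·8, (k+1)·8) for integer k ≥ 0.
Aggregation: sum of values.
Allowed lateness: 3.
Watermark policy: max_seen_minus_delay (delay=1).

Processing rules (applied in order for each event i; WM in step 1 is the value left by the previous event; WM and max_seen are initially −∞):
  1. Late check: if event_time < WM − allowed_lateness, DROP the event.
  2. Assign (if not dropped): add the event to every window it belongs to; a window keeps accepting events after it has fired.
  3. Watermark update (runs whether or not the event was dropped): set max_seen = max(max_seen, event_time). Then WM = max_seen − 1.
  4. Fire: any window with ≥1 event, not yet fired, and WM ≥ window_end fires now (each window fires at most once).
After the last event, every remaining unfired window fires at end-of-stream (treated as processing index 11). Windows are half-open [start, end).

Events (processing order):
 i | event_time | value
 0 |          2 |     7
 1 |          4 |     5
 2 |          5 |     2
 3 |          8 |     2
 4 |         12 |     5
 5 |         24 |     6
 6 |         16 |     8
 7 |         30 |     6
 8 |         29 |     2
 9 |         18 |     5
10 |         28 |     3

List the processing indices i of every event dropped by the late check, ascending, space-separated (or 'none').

6 9

i=0 t=2 v=7: → [0,8); WM=1
i=1 t=4 v=5: → [0,8); WM=3
i=2 t=5 v=2: → [0,8); WM=4
i=3 t=8 v=2: → [8,16); WM=7
i=4 t=12 v=5: → [8,16); WM=11; [0,8) fires=14
i=5 t=24 v=6: → [24,32); WM=23; [8,16) fires=7
i=6 t=16 v=8: DROP (t<23-3); WM=23
i=7 t=30 v=6: → [24,32); WM=29
i=8 t=29 v=2: → [24,32); WM=29
i=9 t=18 v=5: DROP (t<29-3); WM=29
i=10 t=28 v=3: → [24,32); WM=29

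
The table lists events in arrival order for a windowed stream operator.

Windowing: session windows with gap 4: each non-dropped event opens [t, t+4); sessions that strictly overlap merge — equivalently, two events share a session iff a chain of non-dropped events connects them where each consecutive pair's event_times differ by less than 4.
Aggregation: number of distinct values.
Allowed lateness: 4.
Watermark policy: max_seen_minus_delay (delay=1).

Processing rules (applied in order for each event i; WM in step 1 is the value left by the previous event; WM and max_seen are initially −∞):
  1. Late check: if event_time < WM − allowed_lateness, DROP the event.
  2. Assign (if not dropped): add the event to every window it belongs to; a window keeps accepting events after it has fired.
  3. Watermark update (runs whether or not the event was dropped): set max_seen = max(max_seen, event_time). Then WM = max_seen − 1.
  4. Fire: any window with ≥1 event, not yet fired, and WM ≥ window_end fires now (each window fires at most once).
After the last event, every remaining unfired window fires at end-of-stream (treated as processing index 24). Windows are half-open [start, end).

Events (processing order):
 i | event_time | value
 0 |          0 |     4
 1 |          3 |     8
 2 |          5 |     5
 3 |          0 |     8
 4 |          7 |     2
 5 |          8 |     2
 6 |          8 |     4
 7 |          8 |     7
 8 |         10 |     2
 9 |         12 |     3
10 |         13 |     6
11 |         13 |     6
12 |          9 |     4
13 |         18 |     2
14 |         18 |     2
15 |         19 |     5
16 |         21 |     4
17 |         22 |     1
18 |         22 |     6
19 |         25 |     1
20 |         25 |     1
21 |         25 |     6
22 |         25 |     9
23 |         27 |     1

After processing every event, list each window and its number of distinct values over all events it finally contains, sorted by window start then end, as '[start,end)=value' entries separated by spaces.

[0,17)=7 [18,31)=6

i=0 t=0 v=4: → [0,4); WM=-1
i=1 t=3 v=8: → [0,7); WM=2
i=2 t=5 v=5: → [0,9); WM=4
i=3 t=0 v=8: → [0,9); WM=4
i=4 t=7 v=2: → [0,11); WM=6
i=5 t=8 v=2: → [0,12); WM=7
i=6 t=8 v=4: → [0,12); WM=7
i=7 t=8 v=7: → [0,12); WM=7
i=8 t=10 v=2: → [0,14); WM=9
i=9 t=12 v=3: → [0,16); WM=11
i=10 t=13 v=6: → [0,17); WM=12
i=11 t=13 v=6: → [0,17); WM=12
i=12 t=9 v=4: → [0,17); WM=12
i=13 t=18 v=2: → [18,22); WM=17
i=14 t=18 v=2: → [18,22); WM=17
i=15 t=19 v=5: → [18,23); WM=18
i=16 t=21 v=4: → [18,25); WM=20
i=17 t=22 v=1: → [18,26); WM=21
i=18 t=22 v=6: → [18,26); WM=21
i=19 t=25 v=1: → [18,29); WM=24
i=20 t=25 v=1: → [18,29); WM=24
i=21 t=25 v=6: → [18,29); WM=24
i=22 t=25 v=9: → [18,29); WM=24
i=23 t=27 v=1: → [18,31); WM=26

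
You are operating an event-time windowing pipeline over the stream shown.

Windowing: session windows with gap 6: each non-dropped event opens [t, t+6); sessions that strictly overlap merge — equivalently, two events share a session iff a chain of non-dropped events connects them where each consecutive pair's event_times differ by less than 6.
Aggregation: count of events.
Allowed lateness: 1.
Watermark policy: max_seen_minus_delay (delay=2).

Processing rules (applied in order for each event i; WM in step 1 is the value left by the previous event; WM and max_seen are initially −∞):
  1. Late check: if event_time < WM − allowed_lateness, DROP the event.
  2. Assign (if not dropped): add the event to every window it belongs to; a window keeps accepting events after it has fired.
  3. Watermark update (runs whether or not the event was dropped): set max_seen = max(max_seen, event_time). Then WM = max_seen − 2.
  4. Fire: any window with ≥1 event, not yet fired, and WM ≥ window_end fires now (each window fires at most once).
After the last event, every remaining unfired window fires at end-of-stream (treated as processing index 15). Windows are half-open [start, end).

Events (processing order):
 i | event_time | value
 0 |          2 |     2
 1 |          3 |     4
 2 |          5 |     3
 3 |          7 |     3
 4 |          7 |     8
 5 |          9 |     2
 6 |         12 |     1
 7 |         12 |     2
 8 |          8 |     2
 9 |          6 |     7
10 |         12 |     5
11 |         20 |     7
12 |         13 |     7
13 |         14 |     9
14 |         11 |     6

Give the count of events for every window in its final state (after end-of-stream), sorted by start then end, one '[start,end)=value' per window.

i=0 t=2 v=2: → [2,8); WM=0
i=1 t=3 v=4: → [2,9); WM=1
i=2 t=5 v=3: → [2,11); WM=3
i=3 t=7 v=3: → [2,13); WM=5
i=4 t=7 v=8: → [2,13); WM=5
i=5 t=9 v=2: → [2,15); WM=7
i=6 t=12 v=1: → [2,18); WM=10
i=7 t=12 v=2: → [2,18); WM=10
i=8 t=8 v=2: DROP (t<10-1); WM=10
i=9 t=6 v=7: DROP (t<10-1); WM=10
i=10 t=12 v=5: → [2,18); WM=10
i=11 t=20 v=7: → [20,26); WM=18
i=12 t=13 v=7: DROP (t<18-1); WM=18
i=13 t=14 v=9: DROP (t<18-1); WM=18
i=14 t=11 v=6: DROP (t<18-1); WM=18

[2,18)=9 [20,26)=1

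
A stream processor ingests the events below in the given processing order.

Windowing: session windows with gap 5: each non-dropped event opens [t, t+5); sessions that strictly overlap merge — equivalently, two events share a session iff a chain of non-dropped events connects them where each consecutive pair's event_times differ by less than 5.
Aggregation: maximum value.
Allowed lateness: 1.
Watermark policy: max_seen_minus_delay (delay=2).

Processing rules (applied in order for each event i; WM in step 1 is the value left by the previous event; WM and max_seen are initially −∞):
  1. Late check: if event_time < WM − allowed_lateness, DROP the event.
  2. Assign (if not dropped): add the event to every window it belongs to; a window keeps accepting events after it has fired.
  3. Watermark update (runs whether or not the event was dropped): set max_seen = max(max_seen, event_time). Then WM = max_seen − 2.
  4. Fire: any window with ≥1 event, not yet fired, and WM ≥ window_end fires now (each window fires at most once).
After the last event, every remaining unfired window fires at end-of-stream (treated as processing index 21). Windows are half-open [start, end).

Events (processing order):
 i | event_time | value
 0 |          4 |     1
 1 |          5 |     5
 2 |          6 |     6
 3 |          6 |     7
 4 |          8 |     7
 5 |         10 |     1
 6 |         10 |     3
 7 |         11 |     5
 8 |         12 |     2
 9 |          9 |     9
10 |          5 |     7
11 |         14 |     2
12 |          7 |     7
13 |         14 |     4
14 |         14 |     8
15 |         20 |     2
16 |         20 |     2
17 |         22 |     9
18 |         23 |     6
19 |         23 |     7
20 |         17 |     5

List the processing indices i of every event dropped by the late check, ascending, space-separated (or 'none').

i=0 t=4 v=1: → [4,9); WM=2
i=1 t=5 v=5: → [4,10); WM=3
i=2 t=6 v=6: → [4,11); WM=4
i=3 t=6 v=7: → [4,11); WM=4
i=4 t=8 v=7: → [4,13); WM=6
i=5 t=10 v=1: → [4,15); WM=8
i=6 t=10 v=3: → [4,15); WM=8
i=7 t=11 v=5: → [4,16); WM=9
i=8 t=12 v=2: → [4,17); WM=10
i=9 t=9 v=9: → [4,17); WM=10
i=10 t=5 v=7: DROP (t<10-1); WM=10
i=11 t=14 v=2: → [4,19); WM=12
i=12 t=7 v=7: DROP (t<12-1); WM=12
i=13 t=14 v=4: → [4,19); WM=12
i=14 t=14 v=8: → [4,19); WM=12
i=15 t=20 v=2: → [20,25); WM=18
i=16 t=20 v=2: → [20,25); WM=18
i=17 t=22 v=9: → [20,27); WM=20
i=18 t=23 v=6: → [20,28); WM=21
i=19 t=23 v=7: → [20,28); WM=21
i=20 t=17 v=5: DROP (t<21-1); WM=21

10 12 20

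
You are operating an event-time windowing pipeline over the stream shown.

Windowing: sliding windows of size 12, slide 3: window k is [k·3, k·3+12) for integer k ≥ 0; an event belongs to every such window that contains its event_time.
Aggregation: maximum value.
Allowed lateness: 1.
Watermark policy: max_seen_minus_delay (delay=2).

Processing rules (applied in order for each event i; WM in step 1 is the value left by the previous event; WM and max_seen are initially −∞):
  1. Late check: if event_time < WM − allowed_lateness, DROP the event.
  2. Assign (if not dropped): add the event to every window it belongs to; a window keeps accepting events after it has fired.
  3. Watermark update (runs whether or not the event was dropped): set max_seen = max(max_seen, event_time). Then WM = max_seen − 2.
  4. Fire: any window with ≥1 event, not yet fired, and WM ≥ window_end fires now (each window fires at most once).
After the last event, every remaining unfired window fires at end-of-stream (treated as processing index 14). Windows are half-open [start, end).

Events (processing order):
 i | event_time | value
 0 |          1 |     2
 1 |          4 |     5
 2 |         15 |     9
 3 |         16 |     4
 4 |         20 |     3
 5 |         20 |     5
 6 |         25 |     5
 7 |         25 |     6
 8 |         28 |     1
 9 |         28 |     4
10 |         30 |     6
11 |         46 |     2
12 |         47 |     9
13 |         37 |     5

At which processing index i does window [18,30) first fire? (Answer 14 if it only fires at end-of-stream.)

i=0 t=1 v=2: → [0,12); WM=-1
i=1 t=4 v=5: → [3,15),[0,12); WM=2
i=2 t=15 v=9: → [15,27),[12,24),[9,21),[6,18); WM=13; [0,12) fires=5
i=3 t=16 v=4: → [15,27),[12,24),[9,21),[6,18); WM=14
i=4 t=20 v=3: → [18,30),[15,27),[12,24),[9,21); WM=18; [3,15) fires=5 [6,18) fires=9
i=5 t=20 v=5: → [18,30),[15,27),[12,24),[9,21); WM=18
i=6 t=25 v=5: → [24,36),[21,33),[18,30),[15,27); WM=23; [9,21) fires=9
i=7 t=25 v=6: → [24,36),[21,33),[18,30),[15,27); WM=23
i=8 t=28 v=1: → [27,39),[24,36),[21,33),[18,30); WM=26; [12,24) fires=9
i=9 t=28 v=4: → [27,39),[24,36),[21,33),[18,30); WM=26
i=10 t=30 v=6: → [30,42),[27,39),[24,36),[21,33); WM=28; [15,27) fires=9
i=11 t=46 v=2: → [45,57),[42,54),[39,51),[36,48); WM=44; [18,30) fires=6 [21,33) fires=6 [24,36) fires=6 [27,39) fires=6 [30,42) fires=6
i=12 t=47 v=9: → [45,57),[42,54),[39,51),[36,48); WM=45
i=13 t=37 v=5: DROP (t<45-1); WM=45

11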